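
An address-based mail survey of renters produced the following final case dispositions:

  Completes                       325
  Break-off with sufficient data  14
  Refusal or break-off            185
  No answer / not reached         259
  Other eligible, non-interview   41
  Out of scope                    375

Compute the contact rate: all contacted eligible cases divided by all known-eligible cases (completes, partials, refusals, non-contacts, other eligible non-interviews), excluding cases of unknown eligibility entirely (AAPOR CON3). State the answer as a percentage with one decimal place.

Top: 325 + 14 + 185 + 41 = 565
Base: 325 + 14 + 185 + 259 + 41 = 824
CON3 = 565 / 824 = 0.6857

68.6%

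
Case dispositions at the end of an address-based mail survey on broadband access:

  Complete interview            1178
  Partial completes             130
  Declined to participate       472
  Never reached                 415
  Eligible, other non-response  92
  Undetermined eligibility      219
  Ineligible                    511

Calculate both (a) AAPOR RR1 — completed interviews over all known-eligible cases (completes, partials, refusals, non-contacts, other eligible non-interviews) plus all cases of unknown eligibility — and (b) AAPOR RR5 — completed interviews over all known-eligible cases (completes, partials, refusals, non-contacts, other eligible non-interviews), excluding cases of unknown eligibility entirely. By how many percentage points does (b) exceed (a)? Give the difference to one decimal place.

Numerator: 1178
Base: 1178 + 130 + 472 + 415 + 92 + 219 = 2506
RR1 = 1178 / 2506 = 0.4701
Base: 1178 + 130 + 472 + 415 + 92 = 2287
RR5 = 1178 / 2287 = 0.5151
Difference = 51.51 − 47.01 = 4.50 percentage points

4.5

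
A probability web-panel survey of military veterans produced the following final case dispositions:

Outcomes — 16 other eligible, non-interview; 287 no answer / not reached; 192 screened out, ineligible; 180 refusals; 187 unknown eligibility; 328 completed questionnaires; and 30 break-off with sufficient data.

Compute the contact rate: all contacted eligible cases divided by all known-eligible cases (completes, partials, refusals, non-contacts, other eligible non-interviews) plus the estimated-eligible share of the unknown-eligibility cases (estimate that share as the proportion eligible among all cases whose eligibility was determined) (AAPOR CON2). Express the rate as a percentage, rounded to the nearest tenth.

Top → 328 + 30 + 180 + 16 = 554
Known eligible → 328 + 30 + 180 + 287 + 16 = 841
e = 841 / (841 + 192) = 841 / 1033 = 0.8141
Estimated eligible among unknowns → 0.8141 × 187 = 152.24
Denominator → 841 + 152.24 = 993.24
CON2 = 554 / 993.24 = 0.5578

55.8%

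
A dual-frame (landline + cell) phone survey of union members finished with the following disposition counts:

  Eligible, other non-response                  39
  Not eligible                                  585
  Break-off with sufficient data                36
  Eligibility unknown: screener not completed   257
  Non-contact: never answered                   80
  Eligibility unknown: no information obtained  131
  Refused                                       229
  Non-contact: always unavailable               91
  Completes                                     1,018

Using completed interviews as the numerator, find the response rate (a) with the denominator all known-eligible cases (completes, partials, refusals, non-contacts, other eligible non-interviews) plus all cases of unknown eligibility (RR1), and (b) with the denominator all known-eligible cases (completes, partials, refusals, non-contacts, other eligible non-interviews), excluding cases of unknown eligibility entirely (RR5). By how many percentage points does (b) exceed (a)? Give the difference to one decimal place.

Never reached = 80 + 91 = 171
Unknown eligibility = 257 + 131 = 388
Numerator → 1018
Denom → 1018 + 36 + 229 + 171 + 39 + 388 = 1881
RR1 = 1018 / 1881 = 0.5412
Denom → 1018 + 36 + 229 + 171 + 39 = 1493
RR5 = 1018 / 1493 = 0.6818
Difference = 68.18 − 54.12 = 14.06 percentage points

14.1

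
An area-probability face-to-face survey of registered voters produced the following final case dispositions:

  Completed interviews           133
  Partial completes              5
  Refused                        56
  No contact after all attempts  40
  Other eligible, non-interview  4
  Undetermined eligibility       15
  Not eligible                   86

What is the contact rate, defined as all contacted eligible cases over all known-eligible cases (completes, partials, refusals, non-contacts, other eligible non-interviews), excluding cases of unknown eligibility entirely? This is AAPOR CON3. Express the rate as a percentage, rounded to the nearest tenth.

83.2%

Top = 133 + 5 + 56 + 4 = 198
Base = 133 + 5 + 56 + 40 + 4 = 238
CON3 = 198 / 238 = 0.8319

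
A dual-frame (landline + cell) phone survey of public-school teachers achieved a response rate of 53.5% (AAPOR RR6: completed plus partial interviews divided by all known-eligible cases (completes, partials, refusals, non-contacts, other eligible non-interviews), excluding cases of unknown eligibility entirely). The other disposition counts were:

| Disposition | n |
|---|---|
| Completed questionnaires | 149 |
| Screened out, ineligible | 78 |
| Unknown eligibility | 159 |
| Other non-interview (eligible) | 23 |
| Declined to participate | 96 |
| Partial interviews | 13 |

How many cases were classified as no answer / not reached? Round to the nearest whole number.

Top: 149 + 13 = 162
RR6 = 162 / D = 0.535
D = 162 / 0.535 = 302.8
Other denominator terms total 281
no answer / not reached = 302.8 − 281 ≈ 22

22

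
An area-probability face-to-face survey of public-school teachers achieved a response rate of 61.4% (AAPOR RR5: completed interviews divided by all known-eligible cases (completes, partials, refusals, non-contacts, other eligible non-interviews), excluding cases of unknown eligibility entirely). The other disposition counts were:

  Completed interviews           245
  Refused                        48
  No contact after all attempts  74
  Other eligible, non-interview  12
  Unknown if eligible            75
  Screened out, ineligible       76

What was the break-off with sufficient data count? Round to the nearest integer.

RR5 = 245 / D = 0.614
D = 245 / 0.614 = 399.0
Remaining denominator categories sum to 379
break-off with sufficient data = 399.0 − 379 ≈ 20

20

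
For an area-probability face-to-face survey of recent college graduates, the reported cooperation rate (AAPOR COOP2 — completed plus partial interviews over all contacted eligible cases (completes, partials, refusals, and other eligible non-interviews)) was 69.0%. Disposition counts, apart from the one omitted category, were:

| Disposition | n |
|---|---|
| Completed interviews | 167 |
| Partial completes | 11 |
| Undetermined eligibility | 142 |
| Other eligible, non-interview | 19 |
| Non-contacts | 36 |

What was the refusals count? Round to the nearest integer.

61

Numerator → 167 + 11 = 178
COOP2 = 178 / D = 0.690
D = 178 / 0.690 = 258.0
Other denominator terms total 197
refusals = 258.0 − 197 ≈ 61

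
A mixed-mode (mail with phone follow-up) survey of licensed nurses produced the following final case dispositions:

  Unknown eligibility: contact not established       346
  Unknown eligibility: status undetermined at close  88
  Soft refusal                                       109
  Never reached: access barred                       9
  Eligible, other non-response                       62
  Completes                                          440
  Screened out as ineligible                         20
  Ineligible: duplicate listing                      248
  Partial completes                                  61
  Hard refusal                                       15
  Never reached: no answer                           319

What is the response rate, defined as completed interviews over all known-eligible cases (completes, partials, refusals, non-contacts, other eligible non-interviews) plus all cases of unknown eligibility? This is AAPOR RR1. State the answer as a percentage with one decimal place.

30.4%

Declined to participate = 15 + 109 = 124
Non-contacts = 319 + 9 = 328
Unknown if eligible = 346 + 88 = 434
Ineligible = 20 + 248 = 268
Top = 440
Denominator = 440 + 61 + 124 + 328 + 62 + 434 = 1449
RR1 = 440 / 1449 = 0.3037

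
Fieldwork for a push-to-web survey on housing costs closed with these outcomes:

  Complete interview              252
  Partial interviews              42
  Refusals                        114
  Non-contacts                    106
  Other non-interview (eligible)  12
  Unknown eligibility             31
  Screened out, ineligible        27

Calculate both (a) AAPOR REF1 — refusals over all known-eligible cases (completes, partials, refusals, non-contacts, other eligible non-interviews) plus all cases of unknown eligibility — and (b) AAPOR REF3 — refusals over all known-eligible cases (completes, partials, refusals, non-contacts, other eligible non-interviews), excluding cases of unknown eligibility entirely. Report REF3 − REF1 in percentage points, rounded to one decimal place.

Numerator = 114
Denom = 252 + 42 + 114 + 106 + 12 + 31 = 557
REF1 = 114 / 557 = 0.2047
Denom = 252 + 42 + 114 + 106 + 12 = 526
REF3 = 114 / 526 = 0.2167
Difference = 21.67 − 20.47 = 1.20 percentage points

1.2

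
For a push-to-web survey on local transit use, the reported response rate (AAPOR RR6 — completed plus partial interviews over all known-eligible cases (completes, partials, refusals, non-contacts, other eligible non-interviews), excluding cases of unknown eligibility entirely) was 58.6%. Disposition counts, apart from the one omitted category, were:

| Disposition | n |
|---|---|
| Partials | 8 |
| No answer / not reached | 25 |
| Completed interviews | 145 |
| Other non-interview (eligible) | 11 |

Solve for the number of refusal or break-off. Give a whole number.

Numerator: 145 + 8 = 153
RR6 = 153 / D = 0.586
D = 153 / 0.586 = 261.1
Other denominator terms total 189
refusal or break-off = 261.1 − 189 ≈ 72

72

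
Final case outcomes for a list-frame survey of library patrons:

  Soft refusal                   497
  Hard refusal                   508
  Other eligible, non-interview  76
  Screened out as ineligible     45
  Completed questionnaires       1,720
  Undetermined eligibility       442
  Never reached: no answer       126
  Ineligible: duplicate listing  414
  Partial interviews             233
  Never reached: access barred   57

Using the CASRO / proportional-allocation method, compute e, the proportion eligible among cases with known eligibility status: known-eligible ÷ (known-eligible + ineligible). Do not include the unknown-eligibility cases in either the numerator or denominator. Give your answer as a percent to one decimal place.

87.5%

Refusals = 508 + 497 = 1005
No answer / not reached = 126 + 57 = 183
Not eligible = 45 + 414 = 459
Known eligible → 1720 + 233 + 1005 + 183 + 76 = 3217
e = 3217 / (3217 + 459) = 3217 / 3676 = 0.8751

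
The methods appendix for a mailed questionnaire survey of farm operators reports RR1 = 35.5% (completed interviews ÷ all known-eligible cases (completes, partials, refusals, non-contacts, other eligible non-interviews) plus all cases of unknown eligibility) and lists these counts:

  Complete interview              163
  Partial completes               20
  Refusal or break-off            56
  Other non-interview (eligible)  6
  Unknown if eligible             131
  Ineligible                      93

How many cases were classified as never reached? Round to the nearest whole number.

83

RR1 = 163 / D = 0.355
D = 163 / 0.355 = 459.2
Remaining denominator categories sum to 376
never reached = 459.2 − 376 ≈ 83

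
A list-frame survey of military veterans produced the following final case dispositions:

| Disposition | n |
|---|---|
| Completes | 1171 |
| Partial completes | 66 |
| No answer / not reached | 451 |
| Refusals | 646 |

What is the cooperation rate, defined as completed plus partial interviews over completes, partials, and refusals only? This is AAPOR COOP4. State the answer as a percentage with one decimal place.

Numerator: 1171 + 66 = 1237
Denominator: 1171 + 66 + 646 = 1883
COOP4 = 1237 / 1883 = 0.6569

65.7%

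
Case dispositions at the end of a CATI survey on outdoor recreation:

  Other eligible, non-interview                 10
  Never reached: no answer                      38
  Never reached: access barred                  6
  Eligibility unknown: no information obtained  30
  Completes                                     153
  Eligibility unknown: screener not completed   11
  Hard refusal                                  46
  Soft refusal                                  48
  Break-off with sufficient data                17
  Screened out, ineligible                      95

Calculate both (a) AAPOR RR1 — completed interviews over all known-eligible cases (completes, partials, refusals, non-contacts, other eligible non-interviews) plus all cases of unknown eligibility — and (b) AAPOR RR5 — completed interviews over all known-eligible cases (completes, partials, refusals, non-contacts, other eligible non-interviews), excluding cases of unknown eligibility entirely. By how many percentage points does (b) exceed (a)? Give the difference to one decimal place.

Declined to participate = 46 + 48 = 94
No contact after all attempts = 38 + 6 = 44
Eligibility not determined = 11 + 30 = 41
Num → 153
Base → 153 + 17 + 94 + 44 + 10 + 41 = 359
RR1 = 153 / 359 = 0.4262
Base → 153 + 17 + 94 + 44 + 10 = 318
RR5 = 153 / 318 = 0.4811
Difference = 48.11 − 42.62 = 5.49 percentage points

5.5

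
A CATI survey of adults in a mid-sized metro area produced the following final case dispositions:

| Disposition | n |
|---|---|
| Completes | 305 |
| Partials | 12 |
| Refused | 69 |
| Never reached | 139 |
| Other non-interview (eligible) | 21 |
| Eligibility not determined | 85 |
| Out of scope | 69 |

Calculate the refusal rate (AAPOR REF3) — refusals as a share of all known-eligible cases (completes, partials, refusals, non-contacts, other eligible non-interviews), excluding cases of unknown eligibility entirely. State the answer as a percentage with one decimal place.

Numerator = 69
Denominator = 305 + 12 + 69 + 139 + 21 = 546
REF3 = 69 / 546 = 0.1264

12.6%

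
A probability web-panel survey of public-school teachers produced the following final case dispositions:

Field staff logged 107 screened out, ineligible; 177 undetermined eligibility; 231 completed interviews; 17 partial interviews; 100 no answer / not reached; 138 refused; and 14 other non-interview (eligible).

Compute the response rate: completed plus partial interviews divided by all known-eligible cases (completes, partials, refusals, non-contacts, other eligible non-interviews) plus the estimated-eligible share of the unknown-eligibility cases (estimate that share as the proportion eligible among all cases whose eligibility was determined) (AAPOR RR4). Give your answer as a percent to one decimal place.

Num: 231 + 17 = 248
Determined eligible: 231 + 17 + 138 + 100 + 14 = 500
e = 500 / (500 + 107) = 500 / 607 = 0.8237
Eligible share of unknowns: 0.8237 × 177 = 145.79
Denom: 500 + 145.79 = 645.79
RR4 = 248 / 645.79 = 0.3840

38.4%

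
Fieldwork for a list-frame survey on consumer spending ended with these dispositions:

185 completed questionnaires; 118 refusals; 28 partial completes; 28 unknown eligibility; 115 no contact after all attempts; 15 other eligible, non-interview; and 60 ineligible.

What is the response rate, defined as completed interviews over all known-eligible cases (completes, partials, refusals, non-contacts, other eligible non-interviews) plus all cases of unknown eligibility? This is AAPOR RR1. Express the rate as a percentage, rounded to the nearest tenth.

Num → 185
Base → 185 + 28 + 118 + 115 + 15 + 28 = 489
RR1 = 185 / 489 = 0.3783

37.8%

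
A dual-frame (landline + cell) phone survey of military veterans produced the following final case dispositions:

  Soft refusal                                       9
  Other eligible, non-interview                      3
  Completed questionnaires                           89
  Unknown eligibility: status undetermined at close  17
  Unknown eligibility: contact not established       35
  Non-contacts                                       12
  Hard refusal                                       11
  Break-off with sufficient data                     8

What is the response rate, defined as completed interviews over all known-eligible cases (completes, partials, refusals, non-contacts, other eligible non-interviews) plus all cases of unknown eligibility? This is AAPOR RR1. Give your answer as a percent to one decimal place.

48.4%

Refused = 11 + 9 = 20
Unknown if eligible = 35 + 17 = 52
Num: 89
Denominator: 89 + 8 + 20 + 12 + 3 + 52 = 184
RR1 = 89 / 184 = 0.4837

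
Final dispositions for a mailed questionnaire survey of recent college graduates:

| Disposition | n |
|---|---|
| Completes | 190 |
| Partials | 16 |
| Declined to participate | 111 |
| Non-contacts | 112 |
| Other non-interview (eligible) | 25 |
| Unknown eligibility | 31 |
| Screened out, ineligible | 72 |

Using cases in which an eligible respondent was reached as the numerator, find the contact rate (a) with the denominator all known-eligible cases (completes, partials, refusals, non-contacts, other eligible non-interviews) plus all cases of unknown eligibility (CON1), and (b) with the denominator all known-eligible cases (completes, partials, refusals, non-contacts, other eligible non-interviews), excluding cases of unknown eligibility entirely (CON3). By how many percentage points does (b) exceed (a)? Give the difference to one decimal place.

Top = 190 + 16 + 111 + 25 = 342
Denominator = 190 + 16 + 111 + 112 + 25 + 31 = 485
CON1 = 342 / 485 = 0.7052
Denominator = 190 + 16 + 111 + 112 + 25 = 454
CON3 = 342 / 454 = 0.7533
Difference = 75.33 − 70.52 = 4.81 percentage points

4.8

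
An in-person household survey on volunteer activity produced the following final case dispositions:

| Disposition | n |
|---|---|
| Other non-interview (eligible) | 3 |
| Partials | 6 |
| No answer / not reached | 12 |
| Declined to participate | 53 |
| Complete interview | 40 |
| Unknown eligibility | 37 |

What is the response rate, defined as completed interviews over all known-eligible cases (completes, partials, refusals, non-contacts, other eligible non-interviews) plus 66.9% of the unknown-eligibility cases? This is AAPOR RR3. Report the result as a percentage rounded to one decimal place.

Num → 40
Determined eligible → 40 + 6 + 53 + 12 + 3 = 114
Estimated eligible among unknowns → 0.6690 × 37 = 24.75
Base → 114 + 24.75 = 138.75
RR3 = 40 / 138.75 = 0.2883

28.8%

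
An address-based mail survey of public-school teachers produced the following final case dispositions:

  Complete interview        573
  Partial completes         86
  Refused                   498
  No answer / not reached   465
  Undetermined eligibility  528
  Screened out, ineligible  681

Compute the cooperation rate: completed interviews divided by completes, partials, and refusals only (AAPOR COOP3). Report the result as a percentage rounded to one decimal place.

49.5%

Num = 573
Denom = 573 + 86 + 498 = 1157
COOP3 = 573 / 1157 = 0.4952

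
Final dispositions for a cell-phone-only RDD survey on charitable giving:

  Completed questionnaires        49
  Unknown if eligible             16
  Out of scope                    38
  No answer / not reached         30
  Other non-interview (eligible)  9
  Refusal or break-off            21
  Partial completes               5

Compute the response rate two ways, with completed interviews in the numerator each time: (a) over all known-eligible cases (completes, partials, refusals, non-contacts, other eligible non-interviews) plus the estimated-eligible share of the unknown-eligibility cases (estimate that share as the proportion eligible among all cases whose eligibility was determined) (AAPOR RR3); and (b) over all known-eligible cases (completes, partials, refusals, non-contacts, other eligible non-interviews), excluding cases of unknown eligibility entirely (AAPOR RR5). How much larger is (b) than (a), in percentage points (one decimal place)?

4.1

Numerator = 49
Known eligible = 49 + 5 + 21 + 30 + 9 = 114
e = 114 / (114 + 38) = 114 / 152 = 0.7500
Eligible share of unknowns = 0.7500 × 16 = 12.00
Denom = 114 + 12.00 = 126.00
RR3 = 49 / 126.00 = 0.3889
Denom = 49 + 5 + 21 + 30 + 9 = 114
RR5 = 49 / 114 = 0.4298
Difference = 42.98 − 38.89 = 4.09 percentage points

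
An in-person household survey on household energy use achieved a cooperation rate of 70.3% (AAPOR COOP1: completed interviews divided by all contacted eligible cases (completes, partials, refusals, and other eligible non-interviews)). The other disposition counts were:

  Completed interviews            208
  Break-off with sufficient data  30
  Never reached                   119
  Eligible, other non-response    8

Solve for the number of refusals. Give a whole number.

COOP1 = 208 / D = 0.703
D = 208 / 0.703 = 295.9
Remaining denominator categories sum to 246
refusals = 295.9 − 246 ≈ 50

50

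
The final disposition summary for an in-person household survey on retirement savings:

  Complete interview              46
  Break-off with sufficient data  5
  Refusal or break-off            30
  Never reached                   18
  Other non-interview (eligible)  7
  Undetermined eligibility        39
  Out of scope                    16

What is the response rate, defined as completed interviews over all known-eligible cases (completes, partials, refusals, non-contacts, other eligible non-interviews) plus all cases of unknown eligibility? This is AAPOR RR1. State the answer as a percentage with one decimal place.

31.7%

Numerator: 46
Denominator: 46 + 5 + 30 + 18 + 7 + 39 = 145
RR1 = 46 / 145 = 0.3172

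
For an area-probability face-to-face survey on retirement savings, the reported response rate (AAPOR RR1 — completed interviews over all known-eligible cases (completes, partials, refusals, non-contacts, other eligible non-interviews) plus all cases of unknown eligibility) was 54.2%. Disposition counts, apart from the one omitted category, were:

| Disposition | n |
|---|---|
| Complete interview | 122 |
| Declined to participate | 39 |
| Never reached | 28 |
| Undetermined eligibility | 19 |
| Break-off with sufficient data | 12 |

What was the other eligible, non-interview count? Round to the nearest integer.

5

RR1 = 122 / D = 0.542
D = 122 / 0.542 = 225.1
Other denominator terms total 220
other eligible, non-interview = 225.1 − 220 ≈ 5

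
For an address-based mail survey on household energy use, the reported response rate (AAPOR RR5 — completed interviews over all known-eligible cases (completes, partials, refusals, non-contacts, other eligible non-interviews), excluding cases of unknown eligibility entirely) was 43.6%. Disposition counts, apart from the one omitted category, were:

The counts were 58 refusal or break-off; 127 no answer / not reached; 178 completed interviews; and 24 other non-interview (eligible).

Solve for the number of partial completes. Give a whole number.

21

RR5 = 178 / D = 0.436
D = 178 / 0.436 = 408.3
Other denominator terms total 387
partial completes = 408.3 − 387 ≈ 21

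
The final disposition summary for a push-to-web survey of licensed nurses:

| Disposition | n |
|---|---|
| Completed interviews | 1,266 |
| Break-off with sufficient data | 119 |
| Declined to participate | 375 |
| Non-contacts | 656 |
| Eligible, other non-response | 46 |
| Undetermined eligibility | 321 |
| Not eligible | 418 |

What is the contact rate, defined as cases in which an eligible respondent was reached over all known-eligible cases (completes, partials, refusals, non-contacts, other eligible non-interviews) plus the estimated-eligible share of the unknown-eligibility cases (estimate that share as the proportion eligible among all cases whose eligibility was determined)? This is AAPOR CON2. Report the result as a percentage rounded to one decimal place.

66.0%

Numerator = 1266 + 119 + 375 + 46 = 1806
Known eligible = 1266 + 119 + 375 + 656 + 46 = 2462
e = 2462 / (2462 + 418) = 2462 / 2880 = 0.8549
Estimated eligible among unknowns = 0.8549 × 321 = 274.42
Base = 2462 + 274.42 = 2736.42
CON2 = 1806 / 2736.42 = 0.6600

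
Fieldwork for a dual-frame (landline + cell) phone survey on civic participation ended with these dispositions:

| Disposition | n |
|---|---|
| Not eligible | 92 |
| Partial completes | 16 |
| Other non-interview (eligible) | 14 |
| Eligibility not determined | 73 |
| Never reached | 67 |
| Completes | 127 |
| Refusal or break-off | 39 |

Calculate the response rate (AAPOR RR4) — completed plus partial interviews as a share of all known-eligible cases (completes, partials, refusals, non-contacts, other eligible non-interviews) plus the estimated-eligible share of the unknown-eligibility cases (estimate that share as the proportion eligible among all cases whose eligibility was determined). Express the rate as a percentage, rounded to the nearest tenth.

45.1%

Num: 127 + 16 = 143
Determined eligible: 127 + 16 + 39 + 67 + 14 = 263
e = 263 / (263 + 92) = 263 / 355 = 0.7408
e × U: 0.7408 × 73 = 54.08
Denom: 263 + 54.08 = 317.08
RR4 = 143 / 317.08 = 0.4510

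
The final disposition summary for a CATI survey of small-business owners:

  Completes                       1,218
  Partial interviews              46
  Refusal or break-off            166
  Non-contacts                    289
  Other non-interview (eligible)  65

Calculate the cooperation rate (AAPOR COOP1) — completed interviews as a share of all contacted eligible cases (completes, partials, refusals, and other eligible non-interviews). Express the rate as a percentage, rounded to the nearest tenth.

81.5%

Num = 1218
Denominator = 1218 + 46 + 166 + 65 = 1495
COOP1 = 1218 / 1495 = 0.8147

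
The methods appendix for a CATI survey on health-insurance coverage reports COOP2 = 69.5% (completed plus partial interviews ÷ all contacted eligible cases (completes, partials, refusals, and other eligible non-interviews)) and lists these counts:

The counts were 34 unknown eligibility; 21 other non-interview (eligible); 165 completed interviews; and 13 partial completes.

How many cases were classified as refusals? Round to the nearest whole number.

Numerator = 165 + 13 = 178
COOP2 = 178 / D = 0.695
D = 178 / 0.695 = 256.1
Rest of base = 199
refusals = 256.1 − 199 ≈ 57

57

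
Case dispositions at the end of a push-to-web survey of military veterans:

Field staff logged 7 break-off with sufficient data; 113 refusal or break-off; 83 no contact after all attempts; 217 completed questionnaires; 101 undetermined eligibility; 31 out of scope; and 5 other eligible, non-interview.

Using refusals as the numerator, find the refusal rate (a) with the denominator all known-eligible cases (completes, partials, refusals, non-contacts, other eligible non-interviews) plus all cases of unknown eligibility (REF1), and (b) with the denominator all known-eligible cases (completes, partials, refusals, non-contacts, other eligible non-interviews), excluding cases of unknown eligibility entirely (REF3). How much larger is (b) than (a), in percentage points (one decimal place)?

5.1

Numerator: 113
Denominator: 217 + 7 + 113 + 83 + 5 + 101 = 526
REF1 = 113 / 526 = 0.2148
Denominator: 217 + 7 + 113 + 83 + 5 = 425
REF3 = 113 / 425 = 0.2659
Difference = 26.59 − 21.48 = 5.11 percentage points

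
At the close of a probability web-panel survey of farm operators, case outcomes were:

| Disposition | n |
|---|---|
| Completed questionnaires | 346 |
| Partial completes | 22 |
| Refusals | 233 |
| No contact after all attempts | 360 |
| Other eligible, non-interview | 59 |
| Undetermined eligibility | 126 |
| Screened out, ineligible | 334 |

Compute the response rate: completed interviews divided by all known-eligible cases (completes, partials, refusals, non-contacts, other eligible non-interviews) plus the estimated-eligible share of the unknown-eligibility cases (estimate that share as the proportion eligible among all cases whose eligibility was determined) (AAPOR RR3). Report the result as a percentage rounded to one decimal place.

Num: 346
Determined eligible: 346 + 22 + 233 + 360 + 59 = 1020
e = 1020 / (1020 + 334) = 1020 / 1354 = 0.7533
Estimated eligible among unknowns: 0.7533 × 126 = 94.92
Base: 1020 + 94.92 = 1114.92
RR3 = 346 / 1114.92 = 0.3103

31.0%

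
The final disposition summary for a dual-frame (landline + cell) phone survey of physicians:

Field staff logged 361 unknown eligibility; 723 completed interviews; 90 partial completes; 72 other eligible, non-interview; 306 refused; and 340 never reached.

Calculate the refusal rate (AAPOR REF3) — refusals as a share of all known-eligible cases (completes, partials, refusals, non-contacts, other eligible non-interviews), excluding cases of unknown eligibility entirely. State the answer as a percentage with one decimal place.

Top → 306
Base → 723 + 90 + 306 + 340 + 72 = 1531
REF3 = 306 / 1531 = 0.1999

20.0%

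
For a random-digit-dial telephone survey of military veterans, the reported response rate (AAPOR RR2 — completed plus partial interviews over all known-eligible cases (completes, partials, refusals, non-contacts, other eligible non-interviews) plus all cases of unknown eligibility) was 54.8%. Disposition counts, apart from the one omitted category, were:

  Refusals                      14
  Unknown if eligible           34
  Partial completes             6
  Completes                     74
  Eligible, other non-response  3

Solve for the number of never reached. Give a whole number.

15

Num: 74 + 6 = 80
RR2 = 80 / D = 0.548
D = 80 / 0.548 = 146.0
Rest of base = 131
never reached = 146.0 − 131 ≈ 15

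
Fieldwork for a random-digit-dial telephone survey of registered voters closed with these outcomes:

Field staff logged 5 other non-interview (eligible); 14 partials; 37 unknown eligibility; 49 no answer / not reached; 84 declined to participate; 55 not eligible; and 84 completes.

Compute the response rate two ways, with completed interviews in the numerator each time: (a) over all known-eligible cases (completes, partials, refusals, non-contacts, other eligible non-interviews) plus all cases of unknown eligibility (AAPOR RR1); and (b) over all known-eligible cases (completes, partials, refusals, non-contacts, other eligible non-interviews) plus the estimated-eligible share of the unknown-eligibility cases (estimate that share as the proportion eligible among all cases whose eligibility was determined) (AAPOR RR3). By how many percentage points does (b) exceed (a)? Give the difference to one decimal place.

0.8

Numerator → 84
Denominator → 84 + 14 + 84 + 49 + 5 + 37 = 273
RR1 = 84 / 273 = 0.3077
Known eligible → 84 + 14 + 84 + 49 + 5 = 236
e = 236 / (236 + 55) = 236 / 291 = 0.8110
Eligible share of unknowns → 0.8110 × 37 = 30.01
Denominator → 236 + 30.01 = 266.01
RR3 = 84 / 266.01 = 0.3158
Difference = 31.58 − 30.77 = 0.81 percentage points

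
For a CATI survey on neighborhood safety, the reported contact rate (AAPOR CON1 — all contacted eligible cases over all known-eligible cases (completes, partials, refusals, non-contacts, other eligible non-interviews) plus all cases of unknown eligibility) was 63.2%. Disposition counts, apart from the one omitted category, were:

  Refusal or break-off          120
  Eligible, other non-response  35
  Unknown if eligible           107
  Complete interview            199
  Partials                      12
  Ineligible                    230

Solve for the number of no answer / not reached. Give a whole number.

106

Num = 199 + 12 + 120 + 35 = 366
CON1 = 366 / D = 0.632
D = 366 / 0.632 = 579.1
Other denominator terms total 473
no answer / not reached = 579.1 − 473 ≈ 106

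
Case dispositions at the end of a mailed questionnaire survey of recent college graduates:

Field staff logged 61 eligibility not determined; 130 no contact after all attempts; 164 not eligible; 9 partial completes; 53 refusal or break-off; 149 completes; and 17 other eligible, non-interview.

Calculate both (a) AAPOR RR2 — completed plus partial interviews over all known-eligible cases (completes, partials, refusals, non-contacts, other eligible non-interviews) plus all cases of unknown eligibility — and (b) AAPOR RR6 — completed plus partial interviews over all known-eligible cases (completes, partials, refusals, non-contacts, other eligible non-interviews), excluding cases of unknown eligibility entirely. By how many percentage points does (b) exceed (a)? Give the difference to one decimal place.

Top = 149 + 9 = 158
Base = 149 + 9 + 53 + 130 + 17 + 61 = 419
RR2 = 158 / 419 = 0.3771
Base = 149 + 9 + 53 + 130 + 17 = 358
RR6 = 158 / 358 = 0.4413
Difference = 44.13 − 37.71 = 6.42 percentage points

6.4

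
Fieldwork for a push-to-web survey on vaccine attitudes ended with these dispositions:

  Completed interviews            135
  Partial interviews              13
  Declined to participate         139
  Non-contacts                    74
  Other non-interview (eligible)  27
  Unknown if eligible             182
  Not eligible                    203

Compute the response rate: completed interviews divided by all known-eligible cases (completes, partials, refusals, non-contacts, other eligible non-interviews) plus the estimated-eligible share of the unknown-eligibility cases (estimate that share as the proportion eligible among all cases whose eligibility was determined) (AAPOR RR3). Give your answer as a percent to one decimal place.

26.6%

Num → 135
Known eligible → 135 + 13 + 139 + 74 + 27 = 388
e = 388 / (388 + 203) = 388 / 591 = 0.6565
Estimated eligible among unknowns → 0.6565 × 182 = 119.48
Base → 388 + 119.48 = 507.48
RR3 = 135 / 507.48 = 0.2660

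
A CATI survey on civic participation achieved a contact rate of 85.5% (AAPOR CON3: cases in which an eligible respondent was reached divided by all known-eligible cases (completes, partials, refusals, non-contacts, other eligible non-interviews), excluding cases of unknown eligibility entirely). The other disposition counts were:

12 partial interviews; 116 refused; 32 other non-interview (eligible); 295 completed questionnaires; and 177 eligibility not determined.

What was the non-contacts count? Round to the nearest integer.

77

Top → 295 + 12 + 116 + 32 = 455
CON3 = 455 / D = 0.855
D = 455 / 0.855 = 532.2
Rest of base = 455
non-contacts = 532.2 − 455 ≈ 77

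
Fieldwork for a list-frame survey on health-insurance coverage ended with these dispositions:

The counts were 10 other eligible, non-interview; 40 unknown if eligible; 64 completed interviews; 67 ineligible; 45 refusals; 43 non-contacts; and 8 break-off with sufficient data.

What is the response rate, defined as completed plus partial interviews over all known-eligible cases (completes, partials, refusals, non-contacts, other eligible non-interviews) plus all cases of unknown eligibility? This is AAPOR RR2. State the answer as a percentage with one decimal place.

Numerator = 64 + 8 = 72
Denom = 64 + 8 + 45 + 43 + 10 + 40 = 210
RR2 = 72 / 210 = 0.3429

34.3%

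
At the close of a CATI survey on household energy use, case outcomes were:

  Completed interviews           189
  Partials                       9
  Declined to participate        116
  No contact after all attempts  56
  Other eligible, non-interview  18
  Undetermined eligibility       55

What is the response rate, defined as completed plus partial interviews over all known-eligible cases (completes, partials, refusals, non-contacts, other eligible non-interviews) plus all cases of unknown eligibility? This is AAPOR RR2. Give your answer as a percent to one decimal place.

44.7%

Top → 189 + 9 = 198
Base → 189 + 9 + 116 + 56 + 18 + 55 = 443
RR2 = 198 / 443 = 0.4470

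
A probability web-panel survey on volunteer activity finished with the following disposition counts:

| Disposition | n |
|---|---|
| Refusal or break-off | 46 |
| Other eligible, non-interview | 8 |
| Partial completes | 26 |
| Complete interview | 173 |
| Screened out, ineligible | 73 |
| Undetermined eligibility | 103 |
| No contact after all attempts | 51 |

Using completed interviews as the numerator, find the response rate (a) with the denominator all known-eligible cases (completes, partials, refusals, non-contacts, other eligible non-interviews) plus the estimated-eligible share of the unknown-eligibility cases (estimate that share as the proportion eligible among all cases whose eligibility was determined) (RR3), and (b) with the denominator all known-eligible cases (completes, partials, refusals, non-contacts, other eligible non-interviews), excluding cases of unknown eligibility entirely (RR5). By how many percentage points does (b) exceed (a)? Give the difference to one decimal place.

12.2

Top: 173
Known eligible: 173 + 26 + 46 + 51 + 8 = 304
e = 304 / (304 + 73) = 304 / 377 = 0.8064
Eligible share of unknowns: 0.8064 × 103 = 83.06
Denom: 304 + 83.06 = 387.06
RR3 = 173 / 387.06 = 0.4470
Denom: 173 + 26 + 46 + 51 + 8 = 304
RR5 = 173 / 304 = 0.5691
Difference = 56.91 − 44.70 = 12.21 percentage points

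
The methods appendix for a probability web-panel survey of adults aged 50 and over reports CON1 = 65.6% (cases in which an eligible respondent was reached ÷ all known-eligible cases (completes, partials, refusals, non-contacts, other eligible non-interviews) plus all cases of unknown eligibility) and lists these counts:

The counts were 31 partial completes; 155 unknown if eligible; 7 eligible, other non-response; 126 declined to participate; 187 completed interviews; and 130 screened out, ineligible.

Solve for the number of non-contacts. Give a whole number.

29

Numerator → 187 + 31 + 126 + 7 = 351
CON1 = 351 / D = 0.656
D = 351 / 0.656 = 535.1
Other denominator terms total 506
non-contacts = 535.1 − 506 ≈ 29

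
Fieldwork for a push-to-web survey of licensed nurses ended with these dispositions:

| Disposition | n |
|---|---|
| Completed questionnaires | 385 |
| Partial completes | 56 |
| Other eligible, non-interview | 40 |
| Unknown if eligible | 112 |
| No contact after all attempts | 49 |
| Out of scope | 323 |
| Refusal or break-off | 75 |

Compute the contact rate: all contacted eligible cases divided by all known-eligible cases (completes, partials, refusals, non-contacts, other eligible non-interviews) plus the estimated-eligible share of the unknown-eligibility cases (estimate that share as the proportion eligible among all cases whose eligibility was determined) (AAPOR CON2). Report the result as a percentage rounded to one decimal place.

Top = 385 + 56 + 75 + 40 = 556
Determined eligible = 385 + 56 + 75 + 49 + 40 = 605
e = 605 / (605 + 323) = 605 / 928 = 0.6519
Eligible share of unknowns = 0.6519 × 112 = 73.01
Denominator = 605 + 73.01 = 678.01
CON2 = 556 / 678.01 = 0.8200

82.0%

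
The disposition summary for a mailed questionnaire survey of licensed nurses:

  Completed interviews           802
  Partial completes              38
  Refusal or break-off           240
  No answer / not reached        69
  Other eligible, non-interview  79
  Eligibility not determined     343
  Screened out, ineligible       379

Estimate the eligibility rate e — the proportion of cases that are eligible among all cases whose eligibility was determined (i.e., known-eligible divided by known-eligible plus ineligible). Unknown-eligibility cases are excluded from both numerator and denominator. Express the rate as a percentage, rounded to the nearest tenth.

Known eligible → 802 + 38 + 240 + 69 + 79 = 1228
e = 1228 / (1228 + 379) = 1228 / 1607 = 0.7642

76.4%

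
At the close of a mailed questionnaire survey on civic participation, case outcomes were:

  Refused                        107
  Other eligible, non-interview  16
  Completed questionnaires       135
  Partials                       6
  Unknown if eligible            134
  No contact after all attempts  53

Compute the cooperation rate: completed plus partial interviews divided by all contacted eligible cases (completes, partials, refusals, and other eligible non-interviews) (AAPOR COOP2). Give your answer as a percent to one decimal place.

Numerator → 135 + 6 = 141
Base → 135 + 6 + 107 + 16 = 264
COOP2 = 141 / 264 = 0.5341

53.4%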